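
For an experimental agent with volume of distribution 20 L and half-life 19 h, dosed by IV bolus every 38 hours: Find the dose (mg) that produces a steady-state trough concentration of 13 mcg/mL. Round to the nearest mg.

τ/t½ = 38/19 ≈ 2, so f = (1/2)^(38/19) ≈ 0.250000.
Cmin,ss = (D/Vd)·f/(1−f), so D = Cmin,ss·Vd·(1−f)/f.
D = 13 × 20 × (1−f)/f ≈ 13 × 20 × 3.00000 ≈ 780.00 mg.

780 mg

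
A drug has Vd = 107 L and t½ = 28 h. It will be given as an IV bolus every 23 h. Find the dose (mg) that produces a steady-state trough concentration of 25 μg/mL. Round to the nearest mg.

2052 mg

τ/t½ = 23/28 ≈ 0.82143, so f = (1/2)^(23/28) ≈ 0.565881.
Cmin,ss = (D/Vd)·f/(1−f), so D = Cmin,ss·Vd·(1−f)/f.
D = 25 × 107 × (1−f)/f ≈ 25 × 107 × 0.76716 ≈ 2052.15 mg.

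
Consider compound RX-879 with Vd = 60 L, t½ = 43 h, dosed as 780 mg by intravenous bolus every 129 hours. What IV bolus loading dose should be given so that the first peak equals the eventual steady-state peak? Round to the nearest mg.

f = (1/2)^(129/43) ≈ 0.125000; accumulation ratio R = 1/(1−f) ≈ 1.14286.
Loading dose to hit Cmax,ss on first dose: D_load = D_maint·R ≈ 780 × 1.14286 ≈ 891.43 mg.

891 mg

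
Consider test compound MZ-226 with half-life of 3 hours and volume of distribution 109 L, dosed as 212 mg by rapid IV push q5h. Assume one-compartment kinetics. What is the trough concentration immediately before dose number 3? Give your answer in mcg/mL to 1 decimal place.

f = (1/2)^(τ/t½) = (1/2)^(5/3) ≈ 0.3150.
C₀ = D/Vd = 212/109 ≈ 1.945 mcg/mL.
Before the 3rd dose, 2 doses have been given. Superposition: Cmin = C₀·(f + f²).
≈ 1.945 × (0.3150 + 0.0992) ≈ 1.945 × 0.4142 ≈ 0.806 mcg/mL.

0.8 mcg/mL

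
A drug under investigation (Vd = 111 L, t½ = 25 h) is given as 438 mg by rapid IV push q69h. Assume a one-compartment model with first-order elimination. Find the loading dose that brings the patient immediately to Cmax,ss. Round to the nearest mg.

514 mg

f = (1/2)^(69/25) ≈ 0.147624; accumulation ratio R = 1/(1−f) ≈ 1.17319.
Loading dose to hit Cmax,ss on first dose: D_load = D_maint·R ≈ 438 × 1.17319 ≈ 513.86 mg.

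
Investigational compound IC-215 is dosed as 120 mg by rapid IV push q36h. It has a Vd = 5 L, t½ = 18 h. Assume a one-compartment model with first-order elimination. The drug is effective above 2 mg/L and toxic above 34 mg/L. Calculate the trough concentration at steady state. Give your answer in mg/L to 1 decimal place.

The dosing interval is 2 half-lives, so f = 2^(−2) = 0.25.
At steady state, R = 1/(1 − 0.25) = 4/3.
Single-dose peak C₀ = D/Vd = 120/5 = 24 mg/L.
Steady-state peak Cmax,ss = C₀·R = 24 × 4/3 ≈ 32.000 mg/L.
Steady-state trough Cmin,ss = Cmax,ss·f ≈ 32.000 × 0.25 ≈ 8.000 mg/L.
Trough 8.0 mg/L vs MEC 2 mg/L: adequate.

8.0 mg/L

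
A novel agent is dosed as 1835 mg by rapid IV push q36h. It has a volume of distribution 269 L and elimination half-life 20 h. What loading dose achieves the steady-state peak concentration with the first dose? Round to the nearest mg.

f = (1/2)^(36/20) ≈ 0.287175; accumulation ratio R = 1/(1−f) ≈ 1.40287.
Loading dose to hit Cmax,ss on first dose: D_load = D_maint·R ≈ 1835 × 1.40287 ≈ 2574.27 mg.

2574 mg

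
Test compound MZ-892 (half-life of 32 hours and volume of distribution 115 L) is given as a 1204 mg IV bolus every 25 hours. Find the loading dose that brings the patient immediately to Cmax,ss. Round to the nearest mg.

f = (1/2)^(25/32) ≈ 0.581862; accumulation ratio R = 1/(1−f) ≈ 2.39155.
Loading dose to hit Cmax,ss on first dose: D_load = D_maint·R ≈ 1204 × 2.39155 ≈ 2879.43 mg.

2879 mg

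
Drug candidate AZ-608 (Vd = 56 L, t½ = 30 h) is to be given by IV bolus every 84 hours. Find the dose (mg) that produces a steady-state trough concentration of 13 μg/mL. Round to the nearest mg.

4342 mg

τ/t½ = 84/30 ≈ 2.8, so f = (1/2)^(84/30) ≈ 0.143587.
Cmin,ss = (D/Vd)·f/(1−f), so D = Cmin,ss·Vd·(1−f)/f.
D = 13 × 56 × (1−f)/f ≈ 13 × 56 × 5.96442 ≈ 4342.10 mg.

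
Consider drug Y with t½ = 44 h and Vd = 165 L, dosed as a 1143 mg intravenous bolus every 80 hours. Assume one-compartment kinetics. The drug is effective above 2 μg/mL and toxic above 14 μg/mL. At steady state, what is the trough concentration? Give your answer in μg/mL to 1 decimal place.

Over one 80-h interval, 80/44 ≈ 1.8182 half-lives elapse, leaving f ≈ 0.2836 of each dose.
Single-dose peak C₀ = D/Vd = 1143/165 ≈ 6.927 μg/mL.
Steady-state trough Cmin,ss = C₀·f/(1−f) ≈ 6.927 × 0.2836/0.7164 ≈ 2.742 μg/mL.
Trough 2.7 μg/mL vs MEC 2 μg/mL: adequate.

2.7 μg/mL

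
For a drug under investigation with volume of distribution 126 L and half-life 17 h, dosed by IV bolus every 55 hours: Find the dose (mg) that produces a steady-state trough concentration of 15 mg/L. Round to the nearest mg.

τ/t½ = 55/17 ≈ 3.2353, so f = (1/2)^(55/17) ≈ 0.106189.
Cmin,ss = (D/Vd)·f/(1−f), so D = Cmin,ss·Vd·(1−f)/f.
D = 15 × 126 × (1−f)/f ≈ 15 × 126 × 8.41717 ≈ 15908.45 mg.

15908 mg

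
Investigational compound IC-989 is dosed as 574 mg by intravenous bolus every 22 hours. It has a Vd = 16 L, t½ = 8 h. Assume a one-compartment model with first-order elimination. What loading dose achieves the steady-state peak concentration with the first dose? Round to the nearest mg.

674 mg

f = (1/2)^(22/8) ≈ 0.148651; accumulation ratio R = 1/(1−f) ≈ 1.17461.
Loading dose to hit Cmax,ss on first dose: D_load = D_maint·R ≈ 574 × 1.17461 ≈ 674.23 mg.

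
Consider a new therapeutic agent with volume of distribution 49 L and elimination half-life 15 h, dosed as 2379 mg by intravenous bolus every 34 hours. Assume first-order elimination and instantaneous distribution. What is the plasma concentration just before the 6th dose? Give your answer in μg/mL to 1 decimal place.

12.7 μg/mL

f = (1/2)^(τ/t½) = (1/2)^(34/15) ≈ 0.2078.
C₀ = D/Vd = 2379/49 ≈ 48.551 μg/mL.
Before the 6th dose, 5 doses have been given. Superposition: Cmin = C₀·(f + f² + … + f^5).
≈ 48.551 × (0.2078 + 0.0432 + 0.0090 + 0.0019 + 0.0004) ≈ 48.551 × 0.2623 ≈ 12.735 μg/mL.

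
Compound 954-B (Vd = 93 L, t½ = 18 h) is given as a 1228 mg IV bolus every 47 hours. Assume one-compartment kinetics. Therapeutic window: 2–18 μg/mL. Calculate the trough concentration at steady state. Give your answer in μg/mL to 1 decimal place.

2.6 μg/mL

k = ln2/t½ = ln2/18 ≈ 0.038508 h⁻¹; fraction remaining f = e^(−kτ) = e^(−0.038508×47) ≈ 0.1637.
Accumulation ratio R = 1/(1 − f) ≈ 1/0.8363 ≈ 1.1957.
Single-dose peak C₀ = D/Vd = 1228/93 ≈ 13.204 μg/mL.
Steady-state peak Cmax,ss = C₀·R ≈ 13.204 × 1.1957 ≈ 15.788 μg/mL.
One interval later, Cmin,ss = Cmax,ss·e^(−kτ) ≈ 15.788 × 0.1637 ≈ 2.584 μg/mL.
Trough 2.6 μg/mL vs MEC 2 μg/mL: adequate.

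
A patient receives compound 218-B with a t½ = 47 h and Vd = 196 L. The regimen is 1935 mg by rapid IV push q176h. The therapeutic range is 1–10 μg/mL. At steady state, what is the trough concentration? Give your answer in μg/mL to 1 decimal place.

τ/t½ = 176/47 ≈ 3.7447, so fraction remaining f = (1/2)^(176/47) ≈ 0.0746.
Accumulation ratio R = 1/(1 − f) ≈ 1/0.9254 ≈ 1.0806.
Each bolus raises the concentration by D/Vd = 1935/196 ≈ 9.872 μg/mL.
Steady-state peak Cmax,ss = C₀·R ≈ 9.872 × 1.0806 ≈ 10.668 μg/mL.
One interval later, Cmin,ss = Cmax,ss·e^(−kτ) ≈ 10.668 × 0.0746 ≈ 0.796 μg/mL.
Trough 0.8 μg/mL vs MEC 1 μg/mL: subtherapeutic.

0.8 μg/mL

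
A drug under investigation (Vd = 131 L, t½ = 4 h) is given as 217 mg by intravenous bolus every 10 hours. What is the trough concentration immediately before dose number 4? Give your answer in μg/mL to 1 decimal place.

f = (1/2)^(τ/t½) = (1/2)^(10/4) ≈ 0.1768.
C₀ = D/Vd = 217/131 ≈ 1.656 μg/mL.
Before the 4th dose, 3 doses have been given. Superposition: Cmin = C₀·(f + f² + … + f^3).
≈ 1.656 × (0.1768 + 0.0313 + 0.0055) ≈ 1.656 × 0.2136 ≈ 0.354 μg/mL.

0.4 μg/mL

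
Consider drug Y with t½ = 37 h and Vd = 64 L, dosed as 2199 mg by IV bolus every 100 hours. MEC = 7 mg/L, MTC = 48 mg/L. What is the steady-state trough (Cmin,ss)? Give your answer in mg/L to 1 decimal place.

6.2 mg/L

Over one 100-h interval, 100/37 ≈ 2.7027 half-lives elapse, leaving f ≈ 0.1536 of each dose.
Each bolus raises the concentration by D/Vd = 2199/64 ≈ 34.359 mg/L.
Steady-state trough Cmin,ss = C₀·f/(1−f) ≈ 34.359 × 0.1536/0.8464 ≈ 6.235 mg/L.
Trough 6.2 mg/L vs MEC 7 mg/L: subtherapeutic.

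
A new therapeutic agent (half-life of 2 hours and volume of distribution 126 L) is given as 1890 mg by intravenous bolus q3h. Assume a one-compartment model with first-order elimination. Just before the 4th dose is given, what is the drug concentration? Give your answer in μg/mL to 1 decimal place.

f = (1/2)^(τ/t½) = (1/2)^(3/2) ≈ 0.3536.
C₀ = D/Vd = 1890/126 ≈ 15.000 μg/mL.
Before the 4th dose, 3 doses have been given. Superposition: Cmin = C₀·(f + f² + … + f^3).
≈ 15.000 × (0.3536 + 0.1250 + 0.0442) ≈ 15.000 × 0.5228 ≈ 7.842 μg/mL.

7.8 μg/mL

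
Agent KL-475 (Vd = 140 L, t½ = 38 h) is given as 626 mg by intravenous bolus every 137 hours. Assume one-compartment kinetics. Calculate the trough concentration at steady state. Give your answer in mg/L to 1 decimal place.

k = ln2/t½ = ln2/38 ≈ 0.018241 h⁻¹; fraction remaining f = e^(−kτ) = e^(−0.018241×137) ≈ 0.0822.
Each bolus raises the concentration by D/Vd = 626/140 ≈ 4.471 mg/L.
Steady-state trough Cmin,ss = C₀·f/(1−f) ≈ 4.471 × 0.0822/0.9178 ≈ 0.400 mg/L.

0.4 mg/L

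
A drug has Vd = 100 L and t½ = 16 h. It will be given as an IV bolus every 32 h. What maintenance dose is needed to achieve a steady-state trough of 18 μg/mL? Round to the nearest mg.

τ/t½ = 32/16 ≈ 2, so f = (1/2)^(32/16) ≈ 0.250000.
Cmin,ss = (D/Vd)·f/(1−f), so D = Cmin,ss·Vd·(1−f)/f.
D = 18 × 100 × (1−f)/f ≈ 18 × 100 × 3.00000 ≈ 5400.00 mg.

5400 mg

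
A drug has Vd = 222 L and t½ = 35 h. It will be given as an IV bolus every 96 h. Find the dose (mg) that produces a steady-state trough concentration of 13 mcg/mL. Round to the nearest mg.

τ/t½ = 96/35 ≈ 2.7429, so f = (1/2)^(96/35) ≈ 0.149389.
Cmin,ss = (D/Vd)·f/(1−f), so D = Cmin,ss·Vd·(1−f)/f.
D = 13 × 222 × (1−f)/f ≈ 13 × 222 × 5.69393 ≈ 16432.68 mg.

16433 mg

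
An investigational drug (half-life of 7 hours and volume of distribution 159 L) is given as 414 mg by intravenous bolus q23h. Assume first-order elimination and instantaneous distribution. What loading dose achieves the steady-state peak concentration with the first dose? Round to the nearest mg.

f = (1/2)^(23/7) ≈ 0.102542; accumulation ratio R = 1/(1−f) ≈ 1.11426.
Loading dose to hit Cmax,ss on first dose: D_load = D_maint·R ≈ 414 × 1.11426 ≈ 461.30 mg.

461 mg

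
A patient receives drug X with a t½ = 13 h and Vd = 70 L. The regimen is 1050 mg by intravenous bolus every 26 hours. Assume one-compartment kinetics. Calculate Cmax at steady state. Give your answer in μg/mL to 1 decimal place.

τ = 26 h = 2 half-lives, so f = (1/2)^2 = 0.25.
At steady state, R = 1/(1 − 0.25) = 4/3.
Single-dose peak C₀ = D/Vd = 1050/70 = 15 μg/mL.
Steady-state peak Cmax,ss = C₀·R = 15 × 4/3 ≈ 20.000 μg/mL.

20.0 μg/mL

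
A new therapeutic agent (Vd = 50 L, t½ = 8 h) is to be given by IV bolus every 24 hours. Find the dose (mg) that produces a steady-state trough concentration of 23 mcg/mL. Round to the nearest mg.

τ/t½ = 24/8 ≈ 3, so f = (1/2)^(24/8) ≈ 0.125000.
Cmin,ss = (D/Vd)·f/(1−f), so D = Cmin,ss·Vd·(1−f)/f.
D = 23 × 50 × (1−f)/f ≈ 23 × 50 × 7.00000 ≈ 8050.00 mg.

8050 mg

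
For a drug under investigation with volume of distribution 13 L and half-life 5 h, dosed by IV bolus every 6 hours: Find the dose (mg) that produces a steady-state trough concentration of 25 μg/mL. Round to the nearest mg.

τ/t½ = 6/5 ≈ 1.2, so f = (1/2)^(6/5) ≈ 0.435275.
Cmin,ss = (D/Vd)·f/(1−f), so D = Cmin,ss·Vd·(1−f)/f.
D = 25 × 13 × (1−f)/f ≈ 25 × 13 × 1.29740 ≈ 421.66 mg.

422 mg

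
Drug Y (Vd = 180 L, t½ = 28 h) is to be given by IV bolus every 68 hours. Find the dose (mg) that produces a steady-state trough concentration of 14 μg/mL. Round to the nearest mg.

11047 mg

τ/t½ = 68/28 ≈ 2.4286, so f = (1/2)^(68/28) ≈ 0.185749.
Cmin,ss = (D/Vd)·f/(1−f), so D = Cmin,ss·Vd·(1−f)/f.
D = 14 × 180 × (1−f)/f ≈ 14 × 180 × 4.38361 ≈ 11046.70 mg.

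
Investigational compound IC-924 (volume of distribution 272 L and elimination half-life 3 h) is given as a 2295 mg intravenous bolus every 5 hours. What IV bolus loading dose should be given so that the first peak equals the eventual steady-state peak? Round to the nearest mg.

f = (1/2)^(5/3) ≈ 0.314980; accumulation ratio R = 1/(1−f) ≈ 1.45981.
Loading dose to hit Cmax,ss on first dose: D_load = D_maint·R ≈ 2295 × 1.45981 ≈ 3350.26 mg.

3350 mg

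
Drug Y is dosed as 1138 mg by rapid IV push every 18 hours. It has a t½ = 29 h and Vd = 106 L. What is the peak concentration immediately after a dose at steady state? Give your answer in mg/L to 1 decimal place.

τ/t½ = 18/29 ≈ 0.62069, so fraction remaining f = (1/2)^(18/29) ≈ 0.6504.
Accumulation ratio R = 1/(1 − f) ≈ 1/0.3496 ≈ 2.8604.
Each bolus raises the concentration by D/Vd = 1138/106 ≈ 10.736 mg/L.
Steady-state peak Cmax,ss = C₀·R ≈ 10.736 × 2.8604 ≈ 30.709 mg/L.

30.7 mg/L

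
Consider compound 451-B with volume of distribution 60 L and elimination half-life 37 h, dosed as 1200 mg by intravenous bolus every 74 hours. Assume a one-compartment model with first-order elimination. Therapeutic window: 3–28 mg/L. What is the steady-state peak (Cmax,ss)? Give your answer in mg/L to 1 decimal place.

26.7 mg/L

The dosing interval is 2 half-lives, so f = 2^(−2) = 0.25.
Accumulation ratio R = 1/(1 − f) = 1/0.75 = 4/3.
Single-dose peak C₀ = D/Vd = 1200/60 = 20 mg/L.
Steady-state peak Cmax,ss = C₀·R = 20 × 4/3 ≈ 26.667 mg/L.
Peak 26.7 mg/L vs MTC 28 mg/L: below toxic threshold.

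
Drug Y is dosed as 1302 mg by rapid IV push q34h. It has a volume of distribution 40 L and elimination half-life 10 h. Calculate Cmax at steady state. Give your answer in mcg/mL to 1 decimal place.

36.0 mcg/mL

Over one 34-h interval, 34/10 ≈ 3.4 half-lives elapse, leaving f ≈ 0.0947 of each dose.
Accumulation ratio R = 1/(1 − f) ≈ 1/0.9053 ≈ 1.1046.
Single-dose peak C₀ = D/Vd = 1302/40 ≈ 32.550 mcg/mL.
Steady-state peak Cmax,ss = C₀·R ≈ 32.550 × 1.1046 ≈ 35.955 mcg/mL.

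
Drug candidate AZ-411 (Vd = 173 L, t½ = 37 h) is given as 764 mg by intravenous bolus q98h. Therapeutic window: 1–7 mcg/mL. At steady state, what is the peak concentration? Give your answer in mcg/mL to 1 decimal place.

5.3 mcg/mL

Over one 98-h interval, 98/37 ≈ 2.6486 half-lives elapse, leaving f ≈ 0.1595 of each dose.
Accumulation ratio R = 1/(1 − f) ≈ 1/0.8405 ≈ 1.1898.
Single-dose peak C₀ = D/Vd = 764/173 ≈ 4.416 mcg/mL.
Steady-state peak Cmax,ss = C₀·R ≈ 4.416 × 1.1898 ≈ 5.254 mcg/mL.
Peak 5.3 mcg/mL vs MTC 7 mcg/mL: below toxic threshold.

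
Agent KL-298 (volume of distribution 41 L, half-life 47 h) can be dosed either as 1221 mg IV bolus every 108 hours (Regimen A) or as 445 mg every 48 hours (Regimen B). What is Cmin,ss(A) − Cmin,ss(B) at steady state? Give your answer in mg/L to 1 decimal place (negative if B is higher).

Regimen A: f = (1/2)^(108/47) ≈ 0.2034; Cmin,ss = (1221/41)·f/(1−f) ≈ 7.604 mg/L.
Regimen B: f = (1/2)^(48/47) ≈ 0.4927; Cmin,ss = (445/41)·f/(1−f) ≈ 10.541 mg/L.
Difference ≈ 7.604 − 10.541 ≈ -2.937 mg/L.

-2.9 mg/L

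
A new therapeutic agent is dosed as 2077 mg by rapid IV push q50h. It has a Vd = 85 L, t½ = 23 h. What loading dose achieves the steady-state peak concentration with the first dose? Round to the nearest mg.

2668 mg

f = (1/2)^(50/23) ≈ 0.221609; accumulation ratio R = 1/(1−f) ≈ 1.28470.
Loading dose to hit Cmax,ss on first dose: D_load = D_maint·R ≈ 2077 × 1.28470 ≈ 2668.32 mg.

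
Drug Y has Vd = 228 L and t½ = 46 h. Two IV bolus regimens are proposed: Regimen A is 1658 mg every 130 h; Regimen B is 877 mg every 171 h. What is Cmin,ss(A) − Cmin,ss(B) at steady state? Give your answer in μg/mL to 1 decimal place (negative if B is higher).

Regimen A: f = (1/2)^(130/46) ≈ 0.1410; Cmin,ss = (1658/228)·f/(1−f) ≈ 1.194 μg/mL.
Regimen B: f = (1/2)^(171/46) ≈ 0.0760; Cmin,ss = (877/228)·f/(1−f) ≈ 0.316 μg/mL.
Difference ≈ 1.194 − 0.316 ≈ 0.878 μg/mL.

0.9 μg/mL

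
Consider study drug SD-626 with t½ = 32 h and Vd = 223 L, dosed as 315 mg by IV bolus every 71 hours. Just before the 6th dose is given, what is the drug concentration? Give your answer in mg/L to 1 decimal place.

0.4 mg/L

f = (1/2)^(τ/t½) = (1/2)^(71/32) ≈ 0.2148.
C₀ = D/Vd = 315/223 ≈ 1.413 mg/L.
Before the 6th dose, 5 doses have been given. Superposition: Cmin = C₀·(f + f² + … + f^5).
≈ 1.413 × (0.2148 + 0.0461 + 0.0099 + 0.0021 + 0.0005) ≈ 1.413 × 0.2734 ≈ 0.386 mg/L.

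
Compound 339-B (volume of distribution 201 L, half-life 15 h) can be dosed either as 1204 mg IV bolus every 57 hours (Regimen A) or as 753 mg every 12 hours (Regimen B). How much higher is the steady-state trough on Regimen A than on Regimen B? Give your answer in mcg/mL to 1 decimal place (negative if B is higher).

Regimen A: f = (1/2)^(57/15) ≈ 0.0718; Cmin,ss = (1204/201)·f/(1−f) ≈ 0.463 mcg/mL.
Regimen B: f = (1/2)^(12/15) ≈ 0.5743; Cmin,ss = (753/201)·f/(1−f) ≈ 5.054 mcg/mL.
Difference ≈ 0.463 − 5.054 ≈ -4.591 mcg/mL.

-4.6 mcg/mL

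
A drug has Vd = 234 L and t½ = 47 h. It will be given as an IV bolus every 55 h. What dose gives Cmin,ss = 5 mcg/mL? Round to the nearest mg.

1463 mg

τ/t½ = 55/47 ≈ 1.1702, so f = (1/2)^(55/47) ≈ 0.444356.
Cmin,ss = (D/Vd)·f/(1−f), so D = Cmin,ss·Vd·(1−f)/f.
D = 5 × 234 × (1−f)/f ≈ 5 × 234 × 1.25045 ≈ 1463.03 mg.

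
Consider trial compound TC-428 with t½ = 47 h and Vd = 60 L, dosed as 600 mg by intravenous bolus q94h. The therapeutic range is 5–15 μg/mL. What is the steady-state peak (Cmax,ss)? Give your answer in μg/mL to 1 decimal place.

τ = 94 h = 2 half-lives, so f = (1/2)^2 = 0.25.
Accumulation ratio R = 1/(1 − f) = 1/0.75 = 4/3.
Single-dose peak C₀ = D/Vd = 600/60 = 10 μg/mL.
Steady-state peak Cmax,ss = C₀·R = 10 × 4/3 ≈ 13.333 μg/mL.
Peak 13.3 μg/mL vs MTC 15 μg/mL: below toxic threshold.

13.3 μg/mL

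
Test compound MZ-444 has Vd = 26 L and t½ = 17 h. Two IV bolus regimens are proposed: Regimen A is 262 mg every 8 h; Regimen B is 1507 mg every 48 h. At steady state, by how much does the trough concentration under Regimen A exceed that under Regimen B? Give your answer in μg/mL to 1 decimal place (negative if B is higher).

16.6 μg/mL

Regimen A: f = (1/2)^(8/17) ≈ 0.7217; Cmin,ss = (262/26)·f/(1−f) ≈ 26.132 μg/mL.
Regimen B: f = (1/2)^(48/17) ≈ 0.1413; Cmin,ss = (1507/26)·f/(1−f) ≈ 9.538 μg/mL.
Difference ≈ 26.132 − 9.538 ≈ 16.594 μg/mL.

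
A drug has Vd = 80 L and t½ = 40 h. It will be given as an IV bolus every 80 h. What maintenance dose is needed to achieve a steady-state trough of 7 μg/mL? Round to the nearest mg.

τ/t½ = 80/40 ≈ 2, so f = (1/2)^(80/40) ≈ 0.250000.
Cmin,ss = (D/Vd)·f/(1−f), so D = Cmin,ss·Vd·(1−f)/f.
D = 7 × 80 × (1−f)/f ≈ 7 × 80 × 3.00000 ≈ 1680.00 mg.

1680 mg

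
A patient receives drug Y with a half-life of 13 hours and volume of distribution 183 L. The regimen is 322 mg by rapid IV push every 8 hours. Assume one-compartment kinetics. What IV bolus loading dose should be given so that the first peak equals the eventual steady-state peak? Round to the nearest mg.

927 mg

f = (1/2)^(8/13) ≈ 0.652756; accumulation ratio R = 1/(1−f) ≈ 2.87982.
Loading dose to hit Cmax,ss on first dose: D_load = D_maint·R ≈ 322 × 2.87982 ≈ 927.30 mg.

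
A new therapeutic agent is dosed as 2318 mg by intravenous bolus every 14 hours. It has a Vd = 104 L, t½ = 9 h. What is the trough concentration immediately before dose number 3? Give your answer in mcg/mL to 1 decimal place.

f = (1/2)^(τ/t½) = (1/2)^(14/9) ≈ 0.3402.
C₀ = D/Vd = 2318/104 ≈ 22.288 mcg/mL.
Before the 3rd dose, 2 doses have been given. Superposition: Cmin = C₀·(f + f²).
≈ 22.288 × (0.3402 + 0.1157) ≈ 22.288 × 0.4559 ≈ 10.161 mcg/mL.

10.2 mcg/mL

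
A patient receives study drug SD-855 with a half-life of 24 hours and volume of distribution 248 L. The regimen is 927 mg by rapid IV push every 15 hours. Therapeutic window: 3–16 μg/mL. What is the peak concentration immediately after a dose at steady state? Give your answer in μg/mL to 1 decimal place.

10.6 μg/mL

k = ln2/t½ = ln2/24 ≈ 0.028881 h⁻¹; fraction remaining f = e^(−kτ) = e^(−0.028881×15) ≈ 0.6484.
At steady state, accumulation factor R = 1/(1 − e^(−kτ)) ≈ 2.8441.
Single-dose peak C₀ = D/Vd = 927/248 ≈ 3.738 μg/mL.
Cmax,ss = C₀/(1 − f) ≈ 3.738/0.3516 ≈ 10.631 μg/mL.
Peak 10.6 μg/mL vs MTC 16 μg/mL: below toxic threshold.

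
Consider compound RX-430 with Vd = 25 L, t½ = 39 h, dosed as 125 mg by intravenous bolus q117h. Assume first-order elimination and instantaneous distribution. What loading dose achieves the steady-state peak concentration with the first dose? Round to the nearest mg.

143 mg

f = (1/2)^(117/39) ≈ 0.125000; accumulation ratio R = 1/(1−f) ≈ 1.14286.
Loading dose to hit Cmax,ss on first dose: D_load = D_maint·R ≈ 125 × 1.14286 ≈ 142.86 mg.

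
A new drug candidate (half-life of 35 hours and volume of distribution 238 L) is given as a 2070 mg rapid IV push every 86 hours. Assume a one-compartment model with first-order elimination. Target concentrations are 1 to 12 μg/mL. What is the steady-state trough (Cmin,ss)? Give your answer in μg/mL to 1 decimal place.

k = ln2/t½ = ln2/35 ≈ 0.019804 h⁻¹; fraction remaining f = e^(−kτ) = e^(−0.019804×86) ≈ 0.1821.
At steady state, accumulation factor R = 1/(1 − e^(−kτ)) ≈ 1.2226.
Each bolus raises the concentration by D/Vd = 2070/238 ≈ 8.697 μg/mL.
Cmax,ss = C₀/(1 − f) ≈ 8.697/0.8179 ≈ 10.633 μg/mL.
Steady-state trough Cmin,ss = Cmax,ss·f ≈ 10.633 × 0.1821 ≈ 1.936 μg/mL.
Trough 1.9 μg/mL vs MEC 1 μg/mL: adequate.

1.9 μg/mL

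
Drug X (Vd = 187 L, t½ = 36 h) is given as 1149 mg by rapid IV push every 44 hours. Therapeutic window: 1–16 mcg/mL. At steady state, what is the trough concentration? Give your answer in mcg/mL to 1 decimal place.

4.6 mcg/mL

k = ln2/t½ = ln2/36 ≈ 0.019254 h⁻¹; fraction remaining f = e^(−kτ) = e^(−0.019254×44) ≈ 0.4286.
Single-dose peak C₀ = D/Vd = 1149/187 ≈ 6.144 mcg/mL.
Steady-state trough Cmin,ss = C₀·f/(1−f) ≈ 6.144 × 0.4286/0.5714 ≈ 4.609 mcg/mL.
Trough 4.6 mcg/mL vs MEC 1 mcg/mL: adequate.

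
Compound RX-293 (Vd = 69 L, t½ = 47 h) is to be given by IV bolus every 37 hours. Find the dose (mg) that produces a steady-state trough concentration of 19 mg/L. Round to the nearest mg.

951 mg

τ/t½ = 37/47 ≈ 0.78723, so f = (1/2)^(37/47) ≈ 0.579454.
Cmin,ss = (D/Vd)·f/(1−f), so D = Cmin,ss·Vd·(1−f)/f.
D = 19 × 69 × (1−f)/f ≈ 19 × 69 × 0.72576 ≈ 951.47 mg.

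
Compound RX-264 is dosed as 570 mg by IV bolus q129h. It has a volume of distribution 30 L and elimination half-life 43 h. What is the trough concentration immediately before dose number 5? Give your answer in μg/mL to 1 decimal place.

2.7 μg/mL

f = (1/2)^(τ/t½) = (1/2)^(129/43) ≈ 0.1250.
C₀ = D/Vd = 570/30 ≈ 19.000 μg/mL.
Before the 5th dose, 4 doses have been given. Superposition: Cmin = C₀·(f + f² + … + f^4).
≈ 19.000 × (0.1250 + 0.0156 + 0.0020 + 0.0002) ≈ 19.000 × 0.1428 ≈ 2.713 μg/mL.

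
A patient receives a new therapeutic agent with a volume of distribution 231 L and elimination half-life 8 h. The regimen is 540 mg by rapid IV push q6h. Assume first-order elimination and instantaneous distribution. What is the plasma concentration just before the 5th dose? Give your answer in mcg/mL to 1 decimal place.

f = (1/2)^(τ/t½) = (1/2)^(6/8) ≈ 0.5946.
C₀ = D/Vd = 540/231 ≈ 2.338 mcg/mL.
Before the 5th dose, 4 doses have been given. Superposition: Cmin = C₀·(f + f² + … + f^4).
≈ 2.338 × (0.5946 + 0.3535 + 0.2102 + 0.1250) ≈ 2.338 × 1.2833 ≈ 3.000 mcg/mL.

3.0 mcg/mL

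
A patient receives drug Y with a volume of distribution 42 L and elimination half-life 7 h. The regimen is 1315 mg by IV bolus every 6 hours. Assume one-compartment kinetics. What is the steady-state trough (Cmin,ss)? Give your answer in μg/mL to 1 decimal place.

38.6 μg/mL

k = ln2/t½ = ln2/7 ≈ 0.099021 h⁻¹; fraction remaining f = e^(−kτ) = e^(−0.099021×6) ≈ 0.5520.
At steady state, accumulation factor R = 1/(1 − e^(−kτ)) ≈ 2.2321.
Each bolus raises the concentration by D/Vd = 1315/42 ≈ 31.310 μg/mL.
Steady-state peak Cmax,ss = C₀·R ≈ 31.310 × 2.2321 ≈ 69.887 μg/mL.
Steady-state trough Cmin,ss = Cmax,ss·f ≈ 69.887 × 0.5520 ≈ 38.578 μg/mL.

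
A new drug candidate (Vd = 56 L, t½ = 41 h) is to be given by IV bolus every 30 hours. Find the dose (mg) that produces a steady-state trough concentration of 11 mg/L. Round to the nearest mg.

407 mg

τ/t½ = 30/41 ≈ 0.73171, so f = (1/2)^(30/41) ≈ 0.602191.
Cmin,ss = (D/Vd)·f/(1−f), so D = Cmin,ss·Vd·(1−f)/f.
D = 11 × 56 × (1−f)/f ≈ 11 × 56 × 0.66060 ≈ 406.93 mg.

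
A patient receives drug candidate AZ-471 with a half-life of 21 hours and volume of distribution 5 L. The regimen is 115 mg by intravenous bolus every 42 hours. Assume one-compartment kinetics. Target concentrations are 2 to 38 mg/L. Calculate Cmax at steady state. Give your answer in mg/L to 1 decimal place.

τ = 42 h = 2 half-lives, so f = (1/2)^2 = 0.25.
Accumulation ratio R = 1/(1 − f) = 1/0.75 = 4/3.
Single-dose peak C₀ = D/Vd = 115/5 = 23 mg/L.
Steady-state peak Cmax,ss = C₀·R = 23 × 4/3 ≈ 30.667 mg/L.
Peak 30.7 mg/L vs MTC 38 mg/L: below toxic threshold.

30.7 mg/L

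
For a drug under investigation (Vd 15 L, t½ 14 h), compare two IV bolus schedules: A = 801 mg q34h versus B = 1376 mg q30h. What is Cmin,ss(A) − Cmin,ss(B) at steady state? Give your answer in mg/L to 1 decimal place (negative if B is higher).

Regimen A: f = (1/2)^(34/14) ≈ 0.1857; Cmin,ss = (801/15)·f/(1−f) ≈ 12.178 mg/L.
Regimen B: f = (1/2)^(30/14) ≈ 0.2264; Cmin,ss = (1376/15)·f/(1−f) ≈ 26.846 mg/L.
Difference ≈ 12.178 − 26.846 ≈ -14.668 mg/L.

-14.7 mg/L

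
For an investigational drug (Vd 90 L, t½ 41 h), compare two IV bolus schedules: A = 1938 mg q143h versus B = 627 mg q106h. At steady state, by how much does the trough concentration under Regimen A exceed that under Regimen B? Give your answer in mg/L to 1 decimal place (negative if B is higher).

Regimen A: f = (1/2)^(143/41) ≈ 0.0891; Cmin,ss = (1938/90)·f/(1−f) ≈ 2.106 mg/L.
Regimen B: f = (1/2)^(106/41) ≈ 0.1666; Cmin,ss = (627/90)·f/(1−f) ≈ 1.393 mg/L.
Difference ≈ 2.106 − 1.393 ≈ 0.713 mg/L.

0.7 mg/L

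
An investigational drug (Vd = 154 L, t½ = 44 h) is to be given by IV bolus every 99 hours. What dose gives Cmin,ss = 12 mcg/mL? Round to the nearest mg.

τ/t½ = 99/44 ≈ 2.25, so f = (1/2)^(99/44) ≈ 0.210224.
Cmin,ss = (D/Vd)·f/(1−f), so D = Cmin,ss·Vd·(1−f)/f.
D = 12 × 154 × (1−f)/f ≈ 12 × 154 × 3.75683 ≈ 6942.62 mg.

6943 mg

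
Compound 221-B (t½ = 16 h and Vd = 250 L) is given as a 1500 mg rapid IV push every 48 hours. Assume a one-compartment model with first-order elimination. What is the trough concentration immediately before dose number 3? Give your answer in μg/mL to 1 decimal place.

0.8 μg/mL

f = (1/2)^(τ/t½) = (1/2)^(48/16) ≈ 0.1250.
C₀ = D/Vd = 1500/250 ≈ 6.000 μg/mL.
Before the 3rd dose, 2 doses have been given. Superposition: Cmin = C₀·(f + f²).
≈ 6.000 × (0.1250 + 0.0156) ≈ 6.000 × 0.1406 ≈ 0.844 μg/mL.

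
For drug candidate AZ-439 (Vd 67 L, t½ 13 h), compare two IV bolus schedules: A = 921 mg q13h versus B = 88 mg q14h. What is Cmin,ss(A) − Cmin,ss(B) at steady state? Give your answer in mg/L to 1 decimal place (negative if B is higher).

Regimen A: f = (1/2)^(13/13) ≈ 0.5000; Cmin,ss = (921/67)·f/(1−f) ≈ 13.746 mg/L.
Regimen B: f = (1/2)^(14/13) ≈ 0.4740; Cmin,ss = (88/67)·f/(1−f) ≈ 1.184 mg/L.
Difference ≈ 13.746 − 1.184 ≈ 12.562 mg/L.

12.6 mg/L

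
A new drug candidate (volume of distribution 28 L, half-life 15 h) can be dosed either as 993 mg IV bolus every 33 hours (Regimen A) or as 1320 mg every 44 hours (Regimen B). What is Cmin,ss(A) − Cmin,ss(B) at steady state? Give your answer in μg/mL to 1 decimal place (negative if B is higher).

2.8 μg/mL

Regimen A: f = (1/2)^(33/15) ≈ 0.2176; Cmin,ss = (993/28)·f/(1−f) ≈ 9.863 μg/mL.
Regimen B: f = (1/2)^(44/15) ≈ 0.1309; Cmin,ss = (1320/28)·f/(1−f) ≈ 7.100 μg/mL.
Difference ≈ 9.863 − 7.100 ≈ 2.763 μg/mL.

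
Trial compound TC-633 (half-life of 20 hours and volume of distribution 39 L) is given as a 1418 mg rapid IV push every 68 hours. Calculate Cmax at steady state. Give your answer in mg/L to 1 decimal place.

k = ln2/t½ = ln2/20 ≈ 0.034657 h⁻¹; fraction remaining f = e^(−kτ) = e^(−0.034657×68) ≈ 0.0947.
Accumulation ratio R = 1/(1 − f) ≈ 1/0.9053 ≈ 1.1046.
Each bolus raises the concentration by D/Vd = 1418/39 ≈ 36.359 mg/L.
Cmax,ss = C₀/(1 − f) ≈ 36.359/0.9053 ≈ 40.162 mg/L.

40.2 mg/L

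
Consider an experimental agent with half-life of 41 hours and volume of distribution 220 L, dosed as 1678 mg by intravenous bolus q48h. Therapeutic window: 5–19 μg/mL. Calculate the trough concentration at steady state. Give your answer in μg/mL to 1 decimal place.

6.1 μg/mL

Over one 48-h interval, 48/41 ≈ 1.1707 half-lives elapse, leaving f ≈ 0.4442 of each dose.
At steady state, accumulation factor R = 1/(1 − e^(−kτ)) ≈ 1.7992.
Each bolus raises the concentration by D/Vd = 1678/220 ≈ 7.627 μg/mL.
Cmax,ss = C₀/(1 − f) ≈ 7.627/0.5558 ≈ 13.723 μg/mL.
One interval later, Cmin,ss = Cmax,ss·e^(−kτ) ≈ 13.723 × 0.4442 ≈ 6.096 μg/mL.
Trough 6.1 μg/mL vs MEC 5 μg/mL: adequate.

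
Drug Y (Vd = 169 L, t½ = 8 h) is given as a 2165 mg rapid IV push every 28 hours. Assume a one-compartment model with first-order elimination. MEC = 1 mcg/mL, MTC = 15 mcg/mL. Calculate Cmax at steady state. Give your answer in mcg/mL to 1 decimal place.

14.1 mcg/mL

k = ln2/t½ = ln2/8 ≈ 0.086643 h⁻¹; fraction remaining f = e^(−kτ) = e^(−0.086643×28) ≈ 0.0884.
At steady state, accumulation factor R = 1/(1 − e^(−kτ)) ≈ 1.0970.
Single-dose peak C₀ = D/Vd = 2165/169 ≈ 12.811 mcg/mL.
Steady-state peak Cmax,ss = C₀·R ≈ 12.811 × 1.0970 ≈ 14.054 mcg/mL.
Peak 14.1 mcg/mL vs MTC 15 mcg/mL: below toxic threshold.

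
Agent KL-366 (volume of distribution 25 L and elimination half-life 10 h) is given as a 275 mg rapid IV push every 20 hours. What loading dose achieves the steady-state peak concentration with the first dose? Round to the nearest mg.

367 mg

f = (1/2)^(20/10) ≈ 0.250000; accumulation ratio R = 1/(1−f) ≈ 1.33333.
Loading dose to hit Cmax,ss on first dose: D_load = D_maint·R ≈ 275 × 1.33333 ≈ 366.67 mg.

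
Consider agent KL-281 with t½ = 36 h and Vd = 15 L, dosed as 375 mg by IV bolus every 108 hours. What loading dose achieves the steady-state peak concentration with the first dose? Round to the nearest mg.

429 mg

f = (1/2)^(108/36) ≈ 0.125000; accumulation ratio R = 1/(1−f) ≈ 1.14286.
Loading dose to hit Cmax,ss on first dose: D_load = D_maint·R ≈ 375 × 1.14286 ≈ 428.57 mg.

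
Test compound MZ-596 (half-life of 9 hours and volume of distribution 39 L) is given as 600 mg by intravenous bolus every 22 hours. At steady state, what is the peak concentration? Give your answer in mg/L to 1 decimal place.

18.8 mg/L

k = ln2/t½ = ln2/9 ≈ 0.077016 h⁻¹; fraction remaining f = e^(−kτ) = e^(−0.077016×22) ≈ 0.1837.
At steady state, accumulation factor R = 1/(1 − e^(−kτ)) ≈ 1.2250.
Each bolus raises the concentration by D/Vd = 600/39 ≈ 15.385 mg/L.
Steady-state peak Cmax,ss = C₀·R ≈ 15.385 × 1.2250 ≈ 18.847 mg/L.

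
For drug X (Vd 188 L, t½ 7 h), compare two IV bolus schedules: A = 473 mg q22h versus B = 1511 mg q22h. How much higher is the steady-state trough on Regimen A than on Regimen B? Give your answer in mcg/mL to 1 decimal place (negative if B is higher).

Regimen A: f = (1/2)^(22/7) ≈ 0.1132; Cmin,ss = (473/188)·f/(1−f) ≈ 0.321 mcg/mL.
Regimen B: f = (1/2)^(22/7) ≈ 0.1132; Cmin,ss = (1511/188)·f/(1−f) ≈ 1.026 mcg/mL.
Difference ≈ 0.321 − 1.026 ≈ -0.705 mcg/mL.

-0.7 mcg/mL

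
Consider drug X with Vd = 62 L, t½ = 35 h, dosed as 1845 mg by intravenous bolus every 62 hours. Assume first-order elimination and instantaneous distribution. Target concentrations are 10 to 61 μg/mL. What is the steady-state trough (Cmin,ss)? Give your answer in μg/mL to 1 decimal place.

12.3 μg/mL

τ/t½ = 62/35 ≈ 1.7714, so fraction remaining f = (1/2)^(62/35) ≈ 0.2929.
Single-dose peak C₀ = D/Vd = 1845/62 ≈ 29.758 μg/mL.
Steady-state trough Cmin,ss = C₀·f/(1−f) ≈ 29.758 × 0.2929/0.7071 ≈ 12.327 μg/mL.
Trough 12.3 μg/mL vs MEC 10 μg/mL: adequate.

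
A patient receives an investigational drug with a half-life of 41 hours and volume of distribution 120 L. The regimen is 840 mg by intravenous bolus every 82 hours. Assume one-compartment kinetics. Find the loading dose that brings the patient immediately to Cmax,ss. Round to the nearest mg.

1120 mg

f = (1/2)^(82/41) ≈ 0.250000; accumulation ratio R = 1/(1−f) ≈ 1.33333.
Loading dose to hit Cmax,ss on first dose: D_load = D_maint·R ≈ 840 × 1.33333 ≈ 1120.00 mg.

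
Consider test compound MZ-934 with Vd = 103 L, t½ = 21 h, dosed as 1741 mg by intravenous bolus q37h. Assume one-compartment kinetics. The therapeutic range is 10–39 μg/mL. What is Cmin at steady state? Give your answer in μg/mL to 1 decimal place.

7.1 μg/mL

Over one 37-h interval, 37/21 ≈ 1.7619 half-lives elapse, leaving f ≈ 0.2949 of each dose.
Accumulation ratio R = 1/(1 − f) ≈ 1/0.7051 ≈ 1.4182.
Single-dose peak C₀ = D/Vd = 1741/103 ≈ 16.903 μg/mL.
Steady-state peak Cmax,ss = C₀·R ≈ 16.903 × 1.4182 ≈ 23.972 μg/mL.
One interval later, Cmin,ss = Cmax,ss·e^(−kτ) ≈ 23.972 × 0.2949 ≈ 7.069 μg/mL.
Trough 7.1 μg/mL vs MEC 10 μg/mL: subtherapeutic.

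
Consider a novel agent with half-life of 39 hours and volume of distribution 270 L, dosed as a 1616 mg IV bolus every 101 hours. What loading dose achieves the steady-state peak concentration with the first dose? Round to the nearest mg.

1938 mg

f = (1/2)^(101/39) ≈ 0.166115; accumulation ratio R = 1/(1−f) ≈ 1.19921.
Loading dose to hit Cmax,ss on first dose: D_load = D_maint·R ≈ 1616 × 1.19921 ≈ 1937.92 mg.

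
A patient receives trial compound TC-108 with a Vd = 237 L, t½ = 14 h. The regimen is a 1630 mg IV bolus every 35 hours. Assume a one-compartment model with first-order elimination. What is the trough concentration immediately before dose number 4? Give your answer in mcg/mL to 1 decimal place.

1.5 mcg/mL

f = (1/2)^(τ/t½) = (1/2)^(35/14) ≈ 0.1768.
C₀ = D/Vd = 1630/237 ≈ 6.878 mcg/mL.
Before the 4th dose, 3 doses have been given. Superposition: Cmin = C₀·(f + f² + … + f^3).
≈ 6.878 × (0.1768 + 0.0313 + 0.0055) ≈ 6.878 × 0.2136 ≈ 1.469 mcg/mL.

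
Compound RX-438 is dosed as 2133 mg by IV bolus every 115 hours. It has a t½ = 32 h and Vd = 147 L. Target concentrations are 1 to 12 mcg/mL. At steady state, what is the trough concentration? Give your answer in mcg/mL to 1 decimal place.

Over one 115-h interval, 115/32 ≈ 3.5938 half-lives elapse, leaving f ≈ 0.0828 of each dose.
Accumulation ratio R = 1/(1 − f) ≈ 1/0.9172 ≈ 1.0903.
Single-dose peak C₀ = D/Vd = 2133/147 ≈ 14.510 mcg/mL.
Cmax,ss = C₀/(1 − f) ≈ 14.510/0.9172 ≈ 15.820 mcg/mL.
Steady-state trough Cmin,ss = Cmax,ss·f ≈ 15.820 × 0.0828 ≈ 1.310 mcg/mL.
Trough 1.3 mcg/mL vs MEC 1 mcg/mL: adequate.

1.3 mcg/mL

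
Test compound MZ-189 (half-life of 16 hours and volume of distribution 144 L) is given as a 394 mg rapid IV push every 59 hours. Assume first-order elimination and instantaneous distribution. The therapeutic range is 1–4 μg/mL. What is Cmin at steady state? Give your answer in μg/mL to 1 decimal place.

k = ln2/t½ = ln2/16 ≈ 0.043322 h⁻¹; fraction remaining f = e^(−kτ) = e^(−0.043322×59) ≈ 0.0776.
Single-dose peak C₀ = D/Vd = 394/144 ≈ 2.736 μg/mL.
Steady-state trough Cmin,ss = C₀·f/(1−f) ≈ 2.736 × 0.0776/0.9224 ≈ 0.230 μg/mL.
Trough 0.2 μg/mL vs MEC 1 μg/mL: subtherapeutic.

0.2 μg/mL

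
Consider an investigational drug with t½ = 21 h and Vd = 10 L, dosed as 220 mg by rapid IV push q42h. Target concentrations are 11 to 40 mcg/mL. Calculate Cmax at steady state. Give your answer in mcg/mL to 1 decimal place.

29.3 mcg/mL

The dosing interval is 2 half-lives, so f = 2^(−2) = 0.25.
At steady state, R = 1/(1 − 0.25) = 4/3.
Single-dose peak C₀ = D/Vd = 220/10 = 22 mcg/mL.
Steady-state peak Cmax,ss = C₀·R = 22 × 4/3 ≈ 29.333 mcg/mL.
Peak 29.3 mcg/mL vs MTC 40 mcg/mL: below toxic threshold.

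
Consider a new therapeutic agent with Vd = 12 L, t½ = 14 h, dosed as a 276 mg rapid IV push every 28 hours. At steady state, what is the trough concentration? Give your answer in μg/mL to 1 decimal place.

τ = 28 h = 2 half-lives, so f = (1/2)^2 = 0.25.
Accumulation ratio R = 1/(1 − f) = 1/0.75 = 4/3.
Single-dose peak C₀ = D/Vd = 276/12 = 23 μg/mL.
Steady-state peak Cmax,ss = C₀·R = 23 × 4/3 ≈ 30.667 μg/mL.
Steady-state trough Cmin,ss = Cmax,ss·f ≈ 30.667 × 0.25 ≈ 7.667 μg/mL.

7.7 μg/mL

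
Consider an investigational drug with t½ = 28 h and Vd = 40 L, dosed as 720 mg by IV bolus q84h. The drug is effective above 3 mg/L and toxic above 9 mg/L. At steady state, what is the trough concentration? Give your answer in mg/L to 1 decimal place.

2.6 mg/L

The dosing interval is 3 half-lives, so f = 2^(−3) = 0.125.
Accumulation ratio R = 1/(1 − f) = 1/0.875 = 8/7.
Single-dose peak C₀ = D/Vd = 720/40 = 18 mg/L.
Steady-state peak Cmax,ss = C₀·R = 18 × 8/7 ≈ 20.571 mg/L.
Steady-state trough Cmin,ss = Cmax,ss·f ≈ 20.571 × 0.125 ≈ 2.571 mg/L.
Trough 2.6 mg/L vs MEC 3 mg/L: subtherapeutic.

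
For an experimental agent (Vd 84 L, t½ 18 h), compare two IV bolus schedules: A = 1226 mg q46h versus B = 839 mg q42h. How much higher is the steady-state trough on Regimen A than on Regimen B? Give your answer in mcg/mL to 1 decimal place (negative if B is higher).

Regimen A: f = (1/2)^(46/18) ≈ 0.1701; Cmin,ss = (1226/84)·f/(1−f) ≈ 2.992 mcg/mL.
Regimen B: f = (1/2)^(42/18) ≈ 0.1984; Cmin,ss = (839/84)·f/(1−f) ≈ 2.472 mcg/mL.
Difference ≈ 2.992 − 2.472 ≈ 0.520 mcg/mL.

0.5 mcg/mL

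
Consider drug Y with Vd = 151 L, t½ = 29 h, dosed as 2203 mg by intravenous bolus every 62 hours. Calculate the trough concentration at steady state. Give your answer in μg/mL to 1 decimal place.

k = ln2/t½ = ln2/29 ≈ 0.023902 h⁻¹; fraction remaining f = e^(−kτ) = e^(−0.023902×62) ≈ 0.2272.
Accumulation ratio R = 1/(1 − f) ≈ 1/0.7728 ≈ 1.2940.
Each bolus raises the concentration by D/Vd = 2203/151 ≈ 14.589 μg/mL.
Steady-state peak Cmax,ss = C₀·R ≈ 14.589 × 1.2940 ≈ 18.878 μg/mL.
Steady-state trough Cmin,ss = Cmax,ss·f ≈ 18.878 × 0.2272 ≈ 4.289 μg/mL.

4.3 μg/mL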